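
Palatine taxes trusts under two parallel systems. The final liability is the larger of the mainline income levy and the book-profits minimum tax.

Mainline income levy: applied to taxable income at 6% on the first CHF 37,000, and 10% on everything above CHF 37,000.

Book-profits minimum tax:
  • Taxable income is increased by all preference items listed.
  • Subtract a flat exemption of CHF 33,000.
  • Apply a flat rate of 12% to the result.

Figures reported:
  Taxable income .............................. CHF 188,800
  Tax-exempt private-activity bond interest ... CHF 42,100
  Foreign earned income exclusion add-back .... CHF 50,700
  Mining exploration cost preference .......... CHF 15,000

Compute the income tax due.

Mainline income levy:
  CHF 37,000 × 6% = CHF 2,220
  CHF 151,800 × 10% = CHF 15,180
  → CHF 17,400

Book-profits minimum tax:
  Adjusted income: CHF 188,800 + CHF 42,100 + CHF 50,700 + CHF 15,000 = CHF 296,600
  Less exemption CHF 33,000 → base CHF 263,600
  CHF 263,600 × 12% = CHF 31,632

CHF 31,632 > CHF 17,400, so the book-profits minimum tax is the binding amount.

CHF 31,632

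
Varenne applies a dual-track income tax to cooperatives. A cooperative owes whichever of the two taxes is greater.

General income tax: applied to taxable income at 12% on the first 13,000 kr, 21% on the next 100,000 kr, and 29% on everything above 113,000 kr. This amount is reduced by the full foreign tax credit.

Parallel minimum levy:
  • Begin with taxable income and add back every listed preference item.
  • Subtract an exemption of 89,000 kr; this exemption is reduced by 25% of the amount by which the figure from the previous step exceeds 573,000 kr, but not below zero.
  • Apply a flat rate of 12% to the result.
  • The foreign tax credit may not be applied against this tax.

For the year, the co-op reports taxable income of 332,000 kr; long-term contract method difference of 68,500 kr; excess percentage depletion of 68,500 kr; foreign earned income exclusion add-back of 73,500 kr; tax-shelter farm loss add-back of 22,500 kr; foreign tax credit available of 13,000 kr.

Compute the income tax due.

73,070 kr

General income tax:
  13,000 kr × 12% = 1,560 kr
  100,000 kr × 21% = 21,000 kr
  219,000 kr × 29% = 63,510 kr
  → 86,070 kr
  Less foreign tax credit 13,000 kr → 73,070 kr

Parallel minimum levy:
  Adjusted income: 332,000 kr + 68,500 kr + 68,500 kr + 73,500 kr + 22,500 kr = 565,000 kr
  Exemption: 565,000 kr ≤ 573,000 kr, so full 89,000 kr applies
  Base: 565,000 kr − 89,000 kr = 476,000 kr
  476,000 kr × 12% = 57,120 kr

73,070 kr > 57,120 kr, so the general income tax governs.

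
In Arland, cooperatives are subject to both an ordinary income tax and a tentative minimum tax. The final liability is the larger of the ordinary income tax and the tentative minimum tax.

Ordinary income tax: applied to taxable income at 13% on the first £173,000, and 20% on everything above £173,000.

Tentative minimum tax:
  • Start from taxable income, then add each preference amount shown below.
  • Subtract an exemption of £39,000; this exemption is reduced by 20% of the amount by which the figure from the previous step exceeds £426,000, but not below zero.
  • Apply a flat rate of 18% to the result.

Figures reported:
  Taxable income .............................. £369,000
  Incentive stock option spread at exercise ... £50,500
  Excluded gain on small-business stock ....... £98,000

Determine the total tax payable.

£89,424

Tentative minimum tax:
  Adjusted income: £369,000 + £50,500 + £98,000 = £517,500
  Exemption: £39,000 − 20% × (£517,500 − £426,000) = £39,000 − £18,300 = £20,700
  Base: £517,500 − £20,700 = £496,800
  £496,800 × 18% = £89,424

Ordinary income tax:
  £173,000 × 13% = £22,490
  £196,000 × 20% = £39,200
  → £61,690

£89,424 > £61,690, so the tentative minimum tax is the binding amount.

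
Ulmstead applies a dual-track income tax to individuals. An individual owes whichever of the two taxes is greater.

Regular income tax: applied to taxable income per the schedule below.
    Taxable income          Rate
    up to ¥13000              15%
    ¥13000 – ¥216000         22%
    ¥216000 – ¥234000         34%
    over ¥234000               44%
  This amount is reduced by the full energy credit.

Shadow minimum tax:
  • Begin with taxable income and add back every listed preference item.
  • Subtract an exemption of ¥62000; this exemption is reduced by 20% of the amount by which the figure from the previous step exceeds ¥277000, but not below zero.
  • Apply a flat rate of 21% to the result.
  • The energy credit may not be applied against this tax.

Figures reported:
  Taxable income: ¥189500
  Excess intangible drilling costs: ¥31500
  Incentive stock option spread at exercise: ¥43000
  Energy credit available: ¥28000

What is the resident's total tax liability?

Shadow minimum tax:
  Adjusted income: ¥189500 + ¥31500 + ¥43000 = ¥264000
  Exemption: ¥264000 ≤ ¥277000, so full ¥62000 applies
  Base: ¥264000 − ¥62000 = ¥202000
  ¥202000 × 21% = ¥42420

Regular income tax:
  ¥13000 × 15% = ¥1950
  ¥176500 × 22% = ¥38830
  → ¥40780
  Less energy credit ¥28000 → ¥12780

¥42420 > ¥12780, so the shadow minimum tax is the binding amount.

¥42420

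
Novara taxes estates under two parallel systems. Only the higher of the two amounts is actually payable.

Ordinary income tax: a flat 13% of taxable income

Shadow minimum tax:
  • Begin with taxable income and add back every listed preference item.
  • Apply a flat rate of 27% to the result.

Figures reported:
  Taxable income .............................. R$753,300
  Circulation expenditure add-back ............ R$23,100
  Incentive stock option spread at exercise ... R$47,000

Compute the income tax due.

R$222,318

Ordinary income tax:
  R$753,300 × 13% = R$97,929

Shadow minimum tax:
  Adjusted income: R$753,300 + R$23,100 + R$47,000 = R$823,400
  R$823,400 × 27% = R$222,318

R$222,318 > R$97,929, so the shadow minimum tax is the binding amount.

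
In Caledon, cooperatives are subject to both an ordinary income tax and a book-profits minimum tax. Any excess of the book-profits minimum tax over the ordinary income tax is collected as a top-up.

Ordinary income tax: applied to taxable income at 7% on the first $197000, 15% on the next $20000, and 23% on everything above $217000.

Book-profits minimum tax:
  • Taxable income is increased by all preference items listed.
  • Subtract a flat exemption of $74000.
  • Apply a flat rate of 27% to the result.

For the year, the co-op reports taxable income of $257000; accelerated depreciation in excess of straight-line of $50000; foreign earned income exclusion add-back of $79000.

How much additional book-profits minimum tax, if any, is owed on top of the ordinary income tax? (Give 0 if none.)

$58250

Ordinary income tax:
  $197000 × 7% = $13790
  $20000 × 15% = $3000
  $40000 × 23% = $9200
  → $25990

Book-profits minimum tax:
  Adjusted income: $257000 + $50000 + $79000 = $386000
  Less exemption $74000 → base $312000
  $312000 × 27% = $84240

Excess of book-profits minimum tax over ordinary income tax: $84240 − $25990 = $58250.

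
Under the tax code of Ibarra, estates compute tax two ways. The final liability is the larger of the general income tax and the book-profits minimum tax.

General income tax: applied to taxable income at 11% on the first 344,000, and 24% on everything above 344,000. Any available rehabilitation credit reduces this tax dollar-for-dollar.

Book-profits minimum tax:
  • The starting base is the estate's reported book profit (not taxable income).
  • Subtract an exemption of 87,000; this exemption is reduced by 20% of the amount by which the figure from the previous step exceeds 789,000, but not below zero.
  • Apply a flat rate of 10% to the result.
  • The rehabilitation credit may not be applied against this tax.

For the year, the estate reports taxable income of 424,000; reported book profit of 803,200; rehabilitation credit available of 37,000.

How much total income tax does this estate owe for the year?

General income tax:
  344,000 × 11% = 37,840
  80,000 × 24% = 19,200
  → 57,040
  Less rehabilitation credit 37,000 → 20,040

Book-profits minimum tax:
  Base (reported book profit): 803,200
  Exemption: 87,000 − 20% × (803,200 − 789,000) = 87,000 − 2,840 = 84,160
  Base: 803,200 − 84,160 = 719,040
  719,040 × 10% = 71,904

71,904 > 20,040, so the book-profits minimum tax is the binding amount.

71,904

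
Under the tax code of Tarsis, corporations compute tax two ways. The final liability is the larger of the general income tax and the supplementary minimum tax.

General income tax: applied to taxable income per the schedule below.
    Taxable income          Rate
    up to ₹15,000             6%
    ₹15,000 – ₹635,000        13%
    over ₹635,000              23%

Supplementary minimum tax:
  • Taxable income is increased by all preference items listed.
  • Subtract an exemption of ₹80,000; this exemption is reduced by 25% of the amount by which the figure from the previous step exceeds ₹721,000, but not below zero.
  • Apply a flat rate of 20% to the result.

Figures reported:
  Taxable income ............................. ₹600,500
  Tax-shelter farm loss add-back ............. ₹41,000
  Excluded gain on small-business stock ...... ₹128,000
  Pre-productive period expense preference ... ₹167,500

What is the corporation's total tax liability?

₹182,200

General income tax:
  ₹15,000 × 6% = ₹900
  ₹585,500 × 13% = ₹76,115
  → ₹77,015

Supplementary minimum tax:
  Adjusted income: ₹600,500 + ₹41,000 + ₹128,000 + ₹167,500 = ₹937,000
  Exemption: ₹80,000 − 25% × (₹937,000 − ₹721,000) = ₹80,000 − ₹54,000 = ₹26,000
  Base: ₹937,000 − ₹26,000 = ₹911,000
  ₹911,000 × 20% = ₹182,200

₹182,200 > ₹77,015, so the supplementary minimum tax is the binding amount.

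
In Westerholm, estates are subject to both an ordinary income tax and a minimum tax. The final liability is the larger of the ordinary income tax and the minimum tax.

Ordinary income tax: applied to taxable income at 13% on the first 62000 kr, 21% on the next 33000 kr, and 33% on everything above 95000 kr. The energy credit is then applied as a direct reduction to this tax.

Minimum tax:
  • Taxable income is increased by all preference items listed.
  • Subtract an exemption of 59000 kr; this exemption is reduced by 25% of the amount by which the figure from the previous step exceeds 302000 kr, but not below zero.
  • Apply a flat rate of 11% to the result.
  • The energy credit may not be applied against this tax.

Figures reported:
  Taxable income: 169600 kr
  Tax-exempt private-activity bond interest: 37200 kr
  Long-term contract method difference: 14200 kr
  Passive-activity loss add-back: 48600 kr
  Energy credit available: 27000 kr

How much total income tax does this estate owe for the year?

23166 kr

Ordinary income tax:
  62000 kr × 13% = 8060 kr
  33000 kr × 21% = 6930 kr
  74600 kr × 33% = 24618 kr
  → 39608 kr
  Less energy credit 27000 kr → 12608 kr

Minimum tax:
  Adjusted income: 169600 kr + 37200 kr + 14200 kr + 48600 kr = 269600 kr
  Exemption: 269600 kr ≤ 302000 kr, so full 59000 kr applies
  Base: 269600 kr − 59000 kr = 210600 kr
  210600 kr × 11% = 23166 kr

23166 kr > 12608 kr, so the minimum tax is the binding amount.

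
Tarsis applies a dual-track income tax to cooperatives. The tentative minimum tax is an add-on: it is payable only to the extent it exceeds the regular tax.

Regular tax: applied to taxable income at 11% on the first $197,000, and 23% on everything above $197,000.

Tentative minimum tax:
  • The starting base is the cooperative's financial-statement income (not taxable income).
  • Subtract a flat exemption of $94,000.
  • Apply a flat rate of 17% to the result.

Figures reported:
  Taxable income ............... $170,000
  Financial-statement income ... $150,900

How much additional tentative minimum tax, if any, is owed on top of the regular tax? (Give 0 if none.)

$0

Regular tax:
  $170,000 × 11% = $18,700

Tentative minimum tax:
  Base (financial-statement income): $150,900
  Less exemption $94,000 → base $56,900
  $56,900 × 17% = $9,673

$9,673 ≤ $18,700, so no add-on is due.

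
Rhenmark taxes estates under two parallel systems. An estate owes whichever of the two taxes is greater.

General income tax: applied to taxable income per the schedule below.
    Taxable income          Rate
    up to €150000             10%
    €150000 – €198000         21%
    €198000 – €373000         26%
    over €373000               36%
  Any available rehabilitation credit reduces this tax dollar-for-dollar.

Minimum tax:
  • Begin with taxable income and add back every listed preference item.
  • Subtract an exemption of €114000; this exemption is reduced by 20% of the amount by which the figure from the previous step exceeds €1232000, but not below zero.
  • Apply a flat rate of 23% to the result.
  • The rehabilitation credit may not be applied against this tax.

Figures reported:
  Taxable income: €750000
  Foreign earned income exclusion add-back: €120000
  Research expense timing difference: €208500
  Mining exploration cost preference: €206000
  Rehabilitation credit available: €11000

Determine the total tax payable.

€271630

Minimum tax:
  Adjusted income: €750000 + €120000 + €208500 + €206000 = €1284500
  Exemption: €114000 − 20% × (€1284500 − €1232000) = €114000 − €10500 = €103500
  Base: €1284500 − €103500 = €1181000
  €1181000 × 23% = €271630

General income tax:
  €150000 × 10% = €15000
  €48000 × 21% = €10080
  €175000 × 26% = €45500
  €377000 × 36% = €135720
  → €206300
  Less rehabilitation credit €11000 → €195300

€271630 > €195300, so the minimum tax is the binding amount.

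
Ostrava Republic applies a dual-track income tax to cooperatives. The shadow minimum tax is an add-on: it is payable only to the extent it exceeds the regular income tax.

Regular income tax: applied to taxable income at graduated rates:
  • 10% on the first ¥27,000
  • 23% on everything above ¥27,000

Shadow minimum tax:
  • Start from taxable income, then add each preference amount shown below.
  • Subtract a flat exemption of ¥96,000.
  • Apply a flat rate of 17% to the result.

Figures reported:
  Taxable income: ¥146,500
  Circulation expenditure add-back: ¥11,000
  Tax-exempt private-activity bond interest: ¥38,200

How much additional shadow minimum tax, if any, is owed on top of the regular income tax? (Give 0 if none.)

Regular income tax:
  ¥27,000 × 10% = ¥2,700
  ¥119,500 × 23% = ¥27,485
  → ¥30,185

Shadow minimum tax:
  Adjusted income: ¥146,500 + ¥11,000 + ¥38,200 = ¥195,700
  Less exemption ¥96,000 → base ¥99,700
  ¥99,700 × 17% = ¥16,949

¥16,949 ≤ ¥30,185, so no add-on is due.

¥0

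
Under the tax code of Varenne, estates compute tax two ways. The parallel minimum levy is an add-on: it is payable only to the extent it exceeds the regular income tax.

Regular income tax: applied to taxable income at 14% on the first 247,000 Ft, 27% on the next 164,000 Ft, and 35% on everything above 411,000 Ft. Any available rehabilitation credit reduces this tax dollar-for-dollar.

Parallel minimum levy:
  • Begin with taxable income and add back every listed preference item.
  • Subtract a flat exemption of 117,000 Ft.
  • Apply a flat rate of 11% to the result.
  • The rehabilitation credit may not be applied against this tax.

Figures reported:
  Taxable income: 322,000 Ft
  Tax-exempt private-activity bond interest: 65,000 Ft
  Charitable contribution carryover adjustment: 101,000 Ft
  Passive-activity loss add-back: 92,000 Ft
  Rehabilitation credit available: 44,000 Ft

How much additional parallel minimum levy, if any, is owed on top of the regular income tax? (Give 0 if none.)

Parallel minimum levy:
  Adjusted income: 322,000 Ft + 65,000 Ft + 101,000 Ft + 92,000 Ft = 580,000 Ft
  Less exemption 117,000 Ft → base 463,000 Ft
  463,000 Ft × 11% = 50,930 Ft

Regular income tax:
  247,000 Ft × 14% = 34,580 Ft
  75,000 Ft × 27% = 20,250 Ft
  → 54,830 Ft
  Less rehabilitation credit 44,000 Ft → 10,830 Ft

Excess of parallel minimum levy over regular income tax: 50,930 Ft − 10,830 Ft = 40,100 Ft.

40,100 Ft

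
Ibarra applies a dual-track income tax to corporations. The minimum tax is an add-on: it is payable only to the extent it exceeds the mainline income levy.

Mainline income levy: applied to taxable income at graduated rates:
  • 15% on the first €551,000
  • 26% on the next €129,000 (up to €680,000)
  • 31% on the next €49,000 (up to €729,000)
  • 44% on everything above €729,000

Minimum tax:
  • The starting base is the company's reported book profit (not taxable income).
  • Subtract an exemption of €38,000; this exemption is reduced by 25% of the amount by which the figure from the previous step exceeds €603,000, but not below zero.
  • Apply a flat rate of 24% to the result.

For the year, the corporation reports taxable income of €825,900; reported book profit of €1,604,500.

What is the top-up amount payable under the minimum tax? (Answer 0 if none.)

Minimum tax:
  Base (reported book profit): €1,604,500
  Exemption: 25% × (€1,604,500 − €603,000) = €250,375 ≥ €38,000, so the exemption is fully phased out
  Base: €1,604,500 − €0 = €1,604,500
  €1,604,500 × 24% = €385,080

Mainline income levy:
  €551,000 × 15% = €82,650
  €129,000 × 26% = €33,540
  €49,000 × 31% = €15,190
  €96,900 × 44% = €42,636
  → €174,016

Excess of minimum tax over mainline income levy: €385,080 − €174,016 = €211,064.

€211,064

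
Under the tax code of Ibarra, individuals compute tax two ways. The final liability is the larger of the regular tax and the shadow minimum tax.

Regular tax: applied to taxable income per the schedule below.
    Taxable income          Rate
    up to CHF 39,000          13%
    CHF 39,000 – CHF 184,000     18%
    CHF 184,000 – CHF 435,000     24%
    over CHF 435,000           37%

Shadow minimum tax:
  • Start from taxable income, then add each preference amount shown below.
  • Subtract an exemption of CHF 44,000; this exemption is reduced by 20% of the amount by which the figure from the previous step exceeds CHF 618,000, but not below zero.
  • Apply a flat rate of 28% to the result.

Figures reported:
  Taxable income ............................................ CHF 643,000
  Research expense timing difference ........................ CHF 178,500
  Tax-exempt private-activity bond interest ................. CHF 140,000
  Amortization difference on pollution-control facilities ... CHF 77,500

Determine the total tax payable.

Regular tax:
  CHF 39,000 × 13% = CHF 5,070
  CHF 145,000 × 18% = CHF 26,100
  CHF 251,000 × 24% = CHF 60,240
  CHF 208,000 × 37% = CHF 76,960
  → CHF 168,370

Shadow minimum tax:
  Adjusted income: CHF 643,000 + CHF 178,500 + CHF 140,000 + CHF 77,500 = CHF 1,039,000
  Exemption: 20% × (CHF 1,039,000 − CHF 618,000) = CHF 84,200 ≥ CHF 44,000, so the exemption is fully phased out
  Base: CHF 1,039,000 − CHF 0 = CHF 1,039,000
  CHF 1,039,000 × 28% = CHF 290,920

CHF 290,920 > CHF 168,370, so the shadow minimum tax is the binding amount.

CHF 290,920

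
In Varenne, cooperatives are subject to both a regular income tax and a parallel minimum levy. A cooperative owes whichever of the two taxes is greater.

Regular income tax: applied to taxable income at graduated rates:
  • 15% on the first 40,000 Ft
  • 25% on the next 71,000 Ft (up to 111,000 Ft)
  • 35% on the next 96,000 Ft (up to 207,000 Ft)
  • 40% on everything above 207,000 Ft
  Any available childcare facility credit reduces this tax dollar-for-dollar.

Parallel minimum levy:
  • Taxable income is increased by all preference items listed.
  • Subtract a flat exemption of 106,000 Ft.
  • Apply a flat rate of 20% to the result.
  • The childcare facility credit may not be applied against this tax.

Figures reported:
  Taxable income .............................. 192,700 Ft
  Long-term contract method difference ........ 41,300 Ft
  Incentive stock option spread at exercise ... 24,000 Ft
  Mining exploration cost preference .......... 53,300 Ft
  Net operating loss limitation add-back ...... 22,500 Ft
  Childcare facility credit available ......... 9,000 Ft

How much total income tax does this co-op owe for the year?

Parallel minimum levy:
  Adjusted income: 192,700 Ft + 41,300 Ft + 24,000 Ft + 53,300 Ft + 22,500 Ft = 333,800 Ft
  Less exemption 106,000 Ft → base 227,800 Ft
  227,800 Ft × 20% = 45,560 Ft

Regular income tax:
  40,000 Ft × 15% = 6,000 Ft
  71,000 Ft × 25% = 17,750 Ft
  81,700 Ft × 35% = 28,595 Ft
  → 52,345 Ft
  Less childcare facility credit 9,000 Ft → 43,345 Ft

45,560 Ft > 43,345 Ft, so the parallel minimum levy is the binding amount.

45,560 Ft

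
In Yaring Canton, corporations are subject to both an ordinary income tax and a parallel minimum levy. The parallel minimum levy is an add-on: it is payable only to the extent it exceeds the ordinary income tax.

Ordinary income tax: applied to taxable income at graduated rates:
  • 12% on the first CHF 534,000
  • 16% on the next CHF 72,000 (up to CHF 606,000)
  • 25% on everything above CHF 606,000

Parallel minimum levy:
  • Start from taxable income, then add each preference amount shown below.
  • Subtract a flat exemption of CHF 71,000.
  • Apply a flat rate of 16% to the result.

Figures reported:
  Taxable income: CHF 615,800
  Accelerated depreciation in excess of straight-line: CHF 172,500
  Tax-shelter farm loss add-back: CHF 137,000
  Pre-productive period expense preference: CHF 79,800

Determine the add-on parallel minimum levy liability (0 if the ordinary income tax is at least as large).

Parallel minimum levy:
  Adjusted income: CHF 615,800 + CHF 172,500 + CHF 137,000 + CHF 79,800 = CHF 1,005,100
  Less exemption CHF 71,000 → base CHF 934,100
  CHF 934,100 × 16% = CHF 149,456

Ordinary income tax:
  CHF 534,000 × 12% = CHF 64,080
  CHF 72,000 × 16% = CHF 11,520
  CHF 9,800 × 25% = CHF 2,450
  → CHF 78,050

Excess of parallel minimum levy over ordinary income tax: CHF 149,456 − CHF 78,050 = CHF 71,406.

CHF 71,406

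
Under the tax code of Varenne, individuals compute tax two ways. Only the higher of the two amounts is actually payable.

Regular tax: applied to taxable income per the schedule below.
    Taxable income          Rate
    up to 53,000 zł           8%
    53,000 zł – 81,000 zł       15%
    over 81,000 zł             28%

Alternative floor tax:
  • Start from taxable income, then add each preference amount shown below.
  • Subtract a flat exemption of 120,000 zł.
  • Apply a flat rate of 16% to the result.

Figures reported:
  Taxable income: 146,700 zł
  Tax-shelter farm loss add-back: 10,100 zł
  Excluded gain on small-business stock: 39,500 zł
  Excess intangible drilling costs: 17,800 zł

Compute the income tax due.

Regular tax:
  53,000 zł × 8% = 4,240 zł
  28,000 zł × 15% = 4,200 zł
  65,700 zł × 28% = 18,396 zł
  → 26,836 zł

Alternative floor tax:
  Adjusted income: 146,700 zł + 10,100 zł + 39,500 zł + 17,800 zł = 214,100 zł
  Less exemption 120,000 zł → base 94,100 zł
  94,100 zł × 16% = 15,056 zł

26,836 zł > 15,056 zł, so the regular tax governs.

26,836 zł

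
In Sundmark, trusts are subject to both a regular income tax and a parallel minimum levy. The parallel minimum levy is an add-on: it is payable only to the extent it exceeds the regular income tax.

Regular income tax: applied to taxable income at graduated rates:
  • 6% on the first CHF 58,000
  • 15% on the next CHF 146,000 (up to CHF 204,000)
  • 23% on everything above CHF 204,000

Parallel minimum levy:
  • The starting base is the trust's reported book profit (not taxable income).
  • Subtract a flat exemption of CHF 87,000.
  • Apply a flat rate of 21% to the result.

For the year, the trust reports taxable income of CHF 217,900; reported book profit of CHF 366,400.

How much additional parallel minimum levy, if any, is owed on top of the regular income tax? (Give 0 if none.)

Regular income tax:
  CHF 58,000 × 6% = CHF 3,480
  CHF 146,000 × 15% = CHF 21,900
  CHF 13,900 × 23% = CHF 3,197
  → CHF 28,577

Parallel minimum levy:
  Base (reported book profit): CHF 366,400
  Less exemption CHF 87,000 → base CHF 279,400
  CHF 279,400 × 21% = CHF 58,674

Excess of parallel minimum levy over regular income tax: CHF 58,674 − CHF 28,577 = CHF 30,097.

CHF 30,097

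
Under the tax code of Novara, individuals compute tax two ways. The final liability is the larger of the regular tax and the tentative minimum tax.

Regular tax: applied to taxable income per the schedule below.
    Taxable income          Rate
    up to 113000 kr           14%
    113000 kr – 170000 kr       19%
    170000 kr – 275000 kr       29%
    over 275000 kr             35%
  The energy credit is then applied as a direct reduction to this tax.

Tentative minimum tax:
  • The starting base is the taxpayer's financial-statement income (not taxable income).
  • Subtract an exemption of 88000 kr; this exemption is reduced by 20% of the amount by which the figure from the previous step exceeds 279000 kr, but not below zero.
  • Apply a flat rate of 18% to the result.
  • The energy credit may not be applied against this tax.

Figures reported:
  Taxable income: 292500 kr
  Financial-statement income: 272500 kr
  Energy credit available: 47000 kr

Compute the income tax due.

33210 kr

Regular tax:
  113000 kr × 14% = 15820 kr
  57000 kr × 19% = 10830 kr
  105000 kr × 29% = 30450 kr
  17500 kr × 35% = 6125 kr
  → 63225 kr
  Less energy credit 47000 kr → 16225 kr

Tentative minimum tax:
  Base (financial-statement income): 272500 kr
  Exemption: 272500 kr ≤ 279000 kr, so full 88000 kr applies
  Base: 272500 kr − 88000 kr = 184500 kr
  184500 kr × 18% = 33210 kr

33210 kr > 16225 kr, so the tentative minimum tax is the binding amount.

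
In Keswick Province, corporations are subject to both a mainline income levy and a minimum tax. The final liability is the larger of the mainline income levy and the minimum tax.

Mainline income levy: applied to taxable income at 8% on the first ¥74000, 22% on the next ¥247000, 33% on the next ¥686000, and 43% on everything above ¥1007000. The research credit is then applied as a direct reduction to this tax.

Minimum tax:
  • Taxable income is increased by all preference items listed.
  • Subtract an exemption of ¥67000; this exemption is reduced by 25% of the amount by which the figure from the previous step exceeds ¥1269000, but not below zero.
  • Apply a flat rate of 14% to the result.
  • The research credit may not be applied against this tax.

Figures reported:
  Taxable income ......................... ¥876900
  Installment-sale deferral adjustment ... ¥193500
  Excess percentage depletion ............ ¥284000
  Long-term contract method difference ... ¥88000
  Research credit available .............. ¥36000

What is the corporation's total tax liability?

¥207707

Minimum tax:
  Adjusted income: ¥876900 + ¥193500 + ¥284000 + ¥88000 = ¥1442400
  Exemption: ¥67000 − 25% × (¥1442400 − ¥1269000) = ¥67000 − ¥43350 = ¥23650
  Base: ¥1442400 − ¥23650 = ¥1418750
  ¥1418750 × 14% = ¥198625

Mainline income levy:
  ¥74000 × 8% = ¥5920
  ¥247000 × 22% = ¥54340
  ¥555900 × 33% = ¥183447
  → ¥243707
  Less research credit ¥36000 → ¥207707

¥207707 > ¥198625, so the mainline income levy governs.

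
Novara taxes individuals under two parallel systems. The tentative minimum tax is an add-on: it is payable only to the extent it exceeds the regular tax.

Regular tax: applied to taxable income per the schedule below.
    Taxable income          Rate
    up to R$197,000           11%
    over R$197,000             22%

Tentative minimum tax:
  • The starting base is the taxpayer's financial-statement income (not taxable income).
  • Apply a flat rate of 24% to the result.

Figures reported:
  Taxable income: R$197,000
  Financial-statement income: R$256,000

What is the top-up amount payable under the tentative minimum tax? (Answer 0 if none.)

R$39,770

Regular tax:
  R$197,000 × 11% = R$21,670

Tentative minimum tax:
  Base (financial-statement income): R$256,000
  R$256,000 × 24% = R$61,440

Excess of tentative minimum tax over regular tax: R$61,440 − R$21,670 = R$39,770.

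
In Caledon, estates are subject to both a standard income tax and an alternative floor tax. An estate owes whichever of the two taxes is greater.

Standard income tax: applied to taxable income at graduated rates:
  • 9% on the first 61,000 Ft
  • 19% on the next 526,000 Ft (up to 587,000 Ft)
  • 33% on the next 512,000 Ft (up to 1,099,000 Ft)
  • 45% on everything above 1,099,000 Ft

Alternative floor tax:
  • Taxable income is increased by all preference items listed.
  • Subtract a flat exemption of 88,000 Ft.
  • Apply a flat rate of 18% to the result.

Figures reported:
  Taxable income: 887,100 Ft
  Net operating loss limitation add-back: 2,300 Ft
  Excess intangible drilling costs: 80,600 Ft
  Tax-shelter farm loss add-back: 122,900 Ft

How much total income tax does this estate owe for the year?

Standard income tax:
  61,000 Ft × 9% = 5,490 Ft
  526,000 Ft × 19% = 99,940 Ft
  300,100 Ft × 33% = 99,033 Ft
  → 204,463 Ft

Alternative floor tax:
  Adjusted income: 887,100 Ft + 2,300 Ft + 80,600 Ft + 122,900 Ft = 1,092,900 Ft
  Less exemption 88,000 Ft → base 1,004,900 Ft
  1,004,900 Ft × 18% = 180,882 Ft

204,463 Ft > 180,882 Ft, so the standard income tax governs.

204,463 Ft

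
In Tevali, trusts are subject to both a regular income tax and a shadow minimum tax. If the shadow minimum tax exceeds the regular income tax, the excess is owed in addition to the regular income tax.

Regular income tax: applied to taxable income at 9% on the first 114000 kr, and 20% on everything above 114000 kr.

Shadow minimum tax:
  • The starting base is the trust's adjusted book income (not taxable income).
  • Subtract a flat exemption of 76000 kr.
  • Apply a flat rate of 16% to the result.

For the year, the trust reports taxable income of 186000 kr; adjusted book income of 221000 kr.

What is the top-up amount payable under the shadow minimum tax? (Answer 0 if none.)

Regular income tax:
  114000 kr × 9% = 10260 kr
  72000 kr × 20% = 14400 kr
  → 24660 kr

Shadow minimum tax:
  Base (adjusted book income): 221000 kr
  Less exemption 76000 kr → base 145000 kr
  145000 kr × 16% = 23200 kr

23200 kr ≤ 24660 kr, so no add-on is due.

0 kr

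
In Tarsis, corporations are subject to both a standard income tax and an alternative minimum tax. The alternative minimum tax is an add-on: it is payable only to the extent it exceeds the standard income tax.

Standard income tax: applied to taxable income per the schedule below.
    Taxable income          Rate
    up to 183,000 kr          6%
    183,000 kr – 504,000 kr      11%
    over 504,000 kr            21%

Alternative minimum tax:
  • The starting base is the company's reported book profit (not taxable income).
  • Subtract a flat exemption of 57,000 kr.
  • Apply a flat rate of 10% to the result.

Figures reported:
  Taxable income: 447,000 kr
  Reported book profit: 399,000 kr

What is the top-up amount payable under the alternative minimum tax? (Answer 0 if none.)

Standard income tax:
  183,000 kr × 6% = 10,980 kr
  264,000 kr × 11% = 29,040 kr
  → 40,020 kr

Alternative minimum tax:
  Base (reported book profit): 399,000 kr
  Less exemption 57,000 kr → base 342,000 kr
  342,000 kr × 10% = 34,200 kr

34,200 kr ≤ 40,020 kr, so no add-on is due.

0 kr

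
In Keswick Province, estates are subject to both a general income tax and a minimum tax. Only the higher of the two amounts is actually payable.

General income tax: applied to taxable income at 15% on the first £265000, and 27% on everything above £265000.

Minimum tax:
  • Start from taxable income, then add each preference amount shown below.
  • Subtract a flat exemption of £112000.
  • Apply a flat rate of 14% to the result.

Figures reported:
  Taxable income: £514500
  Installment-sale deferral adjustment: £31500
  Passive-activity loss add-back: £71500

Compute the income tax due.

General income tax:
  £265000 × 15% = £39750
  £249500 × 27% = £67365
  → £107115

Minimum tax:
  Adjusted income: £514500 + £31500 + £71500 = £617500
  Less exemption £112000 → base £505500
  £505500 × 14% = £70770

£107115 > £70770, so the general income tax governs.

£107115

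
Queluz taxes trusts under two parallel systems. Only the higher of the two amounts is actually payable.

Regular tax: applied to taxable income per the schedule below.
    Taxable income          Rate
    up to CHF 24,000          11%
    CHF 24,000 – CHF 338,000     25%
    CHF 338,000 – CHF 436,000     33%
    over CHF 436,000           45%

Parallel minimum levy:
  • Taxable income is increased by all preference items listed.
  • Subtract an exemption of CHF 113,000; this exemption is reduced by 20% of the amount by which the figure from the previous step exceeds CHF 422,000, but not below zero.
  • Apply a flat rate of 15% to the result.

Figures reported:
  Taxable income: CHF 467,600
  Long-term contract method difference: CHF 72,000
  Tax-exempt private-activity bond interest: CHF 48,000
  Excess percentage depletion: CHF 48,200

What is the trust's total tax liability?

CHF 127,700

Regular tax:
  CHF 24,000 × 11% = CHF 2,640
  CHF 314,000 × 25% = CHF 78,500
  CHF 98,000 × 33% = CHF 32,340
  CHF 31,600 × 45% = CHF 14,220
  → CHF 127,700

Parallel minimum levy:
  Adjusted income: CHF 467,600 + CHF 72,000 + CHF 48,000 + CHF 48,200 = CHF 635,800
  Exemption: CHF 113,000 − 20% × (CHF 635,800 − CHF 422,000) = CHF 113,000 − CHF 42,760 = CHF 70,240
  Base: CHF 635,800 − CHF 70,240 = CHF 565,560
  CHF 565,560 × 15% = CHF 84,834

CHF 127,700 > CHF 84,834, so the regular tax governs.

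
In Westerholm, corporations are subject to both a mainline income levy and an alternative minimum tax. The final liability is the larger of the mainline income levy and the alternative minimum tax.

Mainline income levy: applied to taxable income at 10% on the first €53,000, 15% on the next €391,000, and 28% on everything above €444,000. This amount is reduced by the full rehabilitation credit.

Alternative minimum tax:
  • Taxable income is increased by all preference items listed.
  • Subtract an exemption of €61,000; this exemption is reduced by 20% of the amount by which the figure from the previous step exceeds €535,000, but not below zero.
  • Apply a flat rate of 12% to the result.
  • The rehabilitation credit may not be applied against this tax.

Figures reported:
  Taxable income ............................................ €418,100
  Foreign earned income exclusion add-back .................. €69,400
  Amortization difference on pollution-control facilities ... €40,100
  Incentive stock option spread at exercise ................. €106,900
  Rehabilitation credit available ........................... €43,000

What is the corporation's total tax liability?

Alternative minimum tax:
  Adjusted income: €418,100 + €69,400 + €40,100 + €106,900 = €634,500
  Exemption: €61,000 − 20% × (€634,500 − €535,000) = €61,000 − €19,900 = €41,100
  Base: €634,500 − €41,100 = €593,400
  €593,400 × 12% = €71,208

Mainline income levy:
  €53,000 × 10% = €5,300
  €365,100 × 15% = €54,765
  → €60,065
  Less rehabilitation credit €43,000 → €17,065

€71,208 > €17,065, so the alternative minimum tax is the binding amount.

€71,208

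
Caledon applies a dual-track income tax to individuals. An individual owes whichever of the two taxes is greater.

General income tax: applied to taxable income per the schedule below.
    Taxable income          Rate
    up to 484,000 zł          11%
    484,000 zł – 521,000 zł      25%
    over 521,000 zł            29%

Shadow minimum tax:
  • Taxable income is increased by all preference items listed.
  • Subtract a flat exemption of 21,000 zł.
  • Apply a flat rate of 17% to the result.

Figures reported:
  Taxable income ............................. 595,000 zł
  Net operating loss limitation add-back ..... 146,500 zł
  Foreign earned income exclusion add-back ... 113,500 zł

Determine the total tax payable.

141,780 zł

Shadow minimum tax:
  Adjusted income: 595,000 zł + 146,500 zł + 113,500 zł = 855,000 zł
  Less exemption 21,000 zł → base 834,000 zł
  834,000 zł × 17% = 141,780 zł

General income tax:
  484,000 zł × 11% = 53,240 zł
  37,000 zł × 25% = 9,250 zł
  74,000 zł × 29% = 21,460 zł
  → 83,950 zł

141,780 zł > 83,950 zł, so the shadow minimum tax is the binding amount.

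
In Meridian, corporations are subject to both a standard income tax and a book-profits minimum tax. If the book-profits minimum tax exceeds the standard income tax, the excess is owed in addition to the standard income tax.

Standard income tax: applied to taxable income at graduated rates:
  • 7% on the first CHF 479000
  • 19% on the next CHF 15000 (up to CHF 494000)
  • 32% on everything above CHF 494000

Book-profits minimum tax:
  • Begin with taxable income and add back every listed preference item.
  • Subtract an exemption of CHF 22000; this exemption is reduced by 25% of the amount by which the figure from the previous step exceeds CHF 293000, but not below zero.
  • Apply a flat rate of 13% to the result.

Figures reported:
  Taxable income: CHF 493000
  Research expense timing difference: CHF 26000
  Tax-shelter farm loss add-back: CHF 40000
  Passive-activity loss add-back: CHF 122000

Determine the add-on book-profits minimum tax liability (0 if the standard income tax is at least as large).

CHF 52340

Standard income tax:
  CHF 479000 × 7% = CHF 33530
  CHF 14000 × 19% = CHF 2660
  → CHF 36190

Book-profits minimum tax:
  Adjusted income: CHF 493000 + CHF 26000 + CHF 40000 + CHF 122000 = CHF 681000
  Exemption: 25% × (CHF 681000 − CHF 293000) = CHF 97000 ≥ CHF 22000, so the exemption is fully phased out
  Base: CHF 681000 − CHF 0 = CHF 681000
  CHF 681000 × 13% = CHF 88530

Excess of book-profits minimum tax over standard income tax: CHF 88530 − CHF 36190 = CHF 52340.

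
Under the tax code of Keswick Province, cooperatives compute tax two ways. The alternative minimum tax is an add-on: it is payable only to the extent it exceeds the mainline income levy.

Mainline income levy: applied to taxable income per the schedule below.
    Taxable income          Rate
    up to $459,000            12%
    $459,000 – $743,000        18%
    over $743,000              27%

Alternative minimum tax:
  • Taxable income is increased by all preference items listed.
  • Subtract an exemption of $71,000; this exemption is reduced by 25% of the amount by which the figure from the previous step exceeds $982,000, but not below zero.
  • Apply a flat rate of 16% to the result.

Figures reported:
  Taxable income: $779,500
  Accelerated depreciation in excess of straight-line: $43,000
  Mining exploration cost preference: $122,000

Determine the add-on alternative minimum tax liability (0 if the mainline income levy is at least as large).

Mainline income levy:
  $459,000 × 12% = $55,080
  $284,000 × 18% = $51,120
  $36,500 × 27% = $9,855
  → $116,055

Alternative minimum tax:
  Adjusted income: $779,500 + $43,000 + $122,000 = $944,500
  Exemption: $944,500 ≤ $982,000, so full $71,000 applies
  Base: $944,500 − $71,000 = $873,500
  $873,500 × 16% = $139,760

Excess of alternative minimum tax over mainline income levy: $139,760 − $116,055 = $23,705.

$23,705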